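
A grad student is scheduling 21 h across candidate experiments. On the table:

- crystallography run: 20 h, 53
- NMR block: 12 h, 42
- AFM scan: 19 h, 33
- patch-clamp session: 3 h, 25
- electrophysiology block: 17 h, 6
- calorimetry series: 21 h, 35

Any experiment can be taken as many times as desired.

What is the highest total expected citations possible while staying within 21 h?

175

Best packing: 7×patch-clamp session — 21 h, 175 total.
That's the maximum — no swap from here does better than 175.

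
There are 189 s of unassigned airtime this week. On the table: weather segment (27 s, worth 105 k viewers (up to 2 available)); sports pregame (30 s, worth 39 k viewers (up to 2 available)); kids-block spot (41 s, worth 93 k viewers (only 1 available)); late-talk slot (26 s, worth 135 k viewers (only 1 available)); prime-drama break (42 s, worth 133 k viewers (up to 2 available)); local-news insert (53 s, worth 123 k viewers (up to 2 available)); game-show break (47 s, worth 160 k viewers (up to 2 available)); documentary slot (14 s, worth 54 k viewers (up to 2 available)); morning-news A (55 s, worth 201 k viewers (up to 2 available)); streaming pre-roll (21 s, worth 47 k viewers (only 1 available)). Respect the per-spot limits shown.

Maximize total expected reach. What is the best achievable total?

719

A density-first pass picks 2×weather segment + late-talk slot + 2×documentary slot + morning-news A + streaming pre-roll — 701 at 184 s.
The 90 s tied up in documentary slot and morning-news A and streaming pre-roll is better spent on 2×game-show break — total rises to 719 (188 s).
The spare 1 s is too small for any remaining spot, and no exchange beats 719.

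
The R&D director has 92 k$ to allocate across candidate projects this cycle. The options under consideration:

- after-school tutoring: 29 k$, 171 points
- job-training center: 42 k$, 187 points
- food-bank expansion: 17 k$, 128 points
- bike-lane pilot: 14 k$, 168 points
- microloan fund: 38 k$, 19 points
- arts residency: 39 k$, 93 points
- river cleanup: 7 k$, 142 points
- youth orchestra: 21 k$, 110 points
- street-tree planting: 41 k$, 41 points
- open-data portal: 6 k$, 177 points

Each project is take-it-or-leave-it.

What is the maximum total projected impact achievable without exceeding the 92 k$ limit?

A density-first pass picks after-school tutoring + food-bank expansion + bike-lane pilot + river cleanup + open-data portal — 786 at 73 k$.
Dropping after-school tutoring frees 29 k$; slotting in job-training center (42 k$) lifts the total to 802 at 86 k$.
Next best is after-school tutoring + food-bank expansion + bike-lane pilot + river cleanup + open-data portal at 786 (73 k$) — short by 16.

802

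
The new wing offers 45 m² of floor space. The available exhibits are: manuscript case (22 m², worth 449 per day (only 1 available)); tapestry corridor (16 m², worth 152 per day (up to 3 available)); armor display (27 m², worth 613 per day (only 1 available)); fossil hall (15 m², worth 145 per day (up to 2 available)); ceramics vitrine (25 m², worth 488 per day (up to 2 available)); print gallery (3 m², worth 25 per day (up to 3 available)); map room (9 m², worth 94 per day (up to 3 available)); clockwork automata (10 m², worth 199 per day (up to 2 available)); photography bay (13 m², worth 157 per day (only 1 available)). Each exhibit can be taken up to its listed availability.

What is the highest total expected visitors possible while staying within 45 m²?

886

Ranking by ratio (expected visitors/m²): armor display 22.70, manuscript case 20.41, clockwork automata 19.90, ceramics vitrine 19.52.
Greedy by ratio would take armor display + 2×print gallery + clockwork automata: 43 m² used, total 862.
Dropping armor display and 2×print gallery frees 33 m²; slotting in ceramics vitrine + clockwork automata (35 m²) lifts the total to 886 at 45 m².
No other feasible combination exceeds 886.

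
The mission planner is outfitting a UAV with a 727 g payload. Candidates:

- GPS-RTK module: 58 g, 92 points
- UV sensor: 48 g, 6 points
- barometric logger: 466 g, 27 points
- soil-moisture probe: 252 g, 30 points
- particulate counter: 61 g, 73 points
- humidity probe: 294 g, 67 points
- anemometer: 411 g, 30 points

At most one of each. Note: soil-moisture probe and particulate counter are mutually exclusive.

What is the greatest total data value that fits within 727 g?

238

GPS-RTK module + UV sensor + particulate counter + humidity probe uses 461 of the 727 g and totals 238.
Next best is GPS-RTK module + particulate counter + humidity probe at 232 (413 g) — short by 6.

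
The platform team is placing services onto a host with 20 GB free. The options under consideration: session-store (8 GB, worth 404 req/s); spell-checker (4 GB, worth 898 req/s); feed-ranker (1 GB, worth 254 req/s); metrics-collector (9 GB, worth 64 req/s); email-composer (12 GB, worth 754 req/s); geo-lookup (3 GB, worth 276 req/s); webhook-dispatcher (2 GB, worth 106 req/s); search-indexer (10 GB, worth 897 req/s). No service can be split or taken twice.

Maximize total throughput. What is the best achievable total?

2431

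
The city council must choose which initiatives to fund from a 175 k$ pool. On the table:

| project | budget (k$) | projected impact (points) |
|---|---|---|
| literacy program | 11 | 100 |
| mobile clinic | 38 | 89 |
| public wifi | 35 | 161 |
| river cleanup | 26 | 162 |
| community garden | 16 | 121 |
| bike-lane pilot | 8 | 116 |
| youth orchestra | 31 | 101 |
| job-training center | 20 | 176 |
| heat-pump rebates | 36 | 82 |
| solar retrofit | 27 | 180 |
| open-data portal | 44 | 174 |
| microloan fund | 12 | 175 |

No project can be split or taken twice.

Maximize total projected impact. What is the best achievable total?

1204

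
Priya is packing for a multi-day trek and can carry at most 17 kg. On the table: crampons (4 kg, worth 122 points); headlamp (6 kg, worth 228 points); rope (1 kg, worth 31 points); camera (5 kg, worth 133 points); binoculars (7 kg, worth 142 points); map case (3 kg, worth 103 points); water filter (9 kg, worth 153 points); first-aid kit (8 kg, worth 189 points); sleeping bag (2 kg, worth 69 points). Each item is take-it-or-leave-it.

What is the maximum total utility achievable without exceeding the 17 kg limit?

Ranking by ratio (utility/kg): headlamp 38.00, sleeping bag 34.50, map case 34.33, rope 31.00.
Filling by ratio: crampons + headlamp + rope + map case + sleeping bag for 553, with 1 kg left unused.
Dropping crampons frees 4 kg; slotting in camera (5 kg) lifts the total to 564 at 17 kg.

564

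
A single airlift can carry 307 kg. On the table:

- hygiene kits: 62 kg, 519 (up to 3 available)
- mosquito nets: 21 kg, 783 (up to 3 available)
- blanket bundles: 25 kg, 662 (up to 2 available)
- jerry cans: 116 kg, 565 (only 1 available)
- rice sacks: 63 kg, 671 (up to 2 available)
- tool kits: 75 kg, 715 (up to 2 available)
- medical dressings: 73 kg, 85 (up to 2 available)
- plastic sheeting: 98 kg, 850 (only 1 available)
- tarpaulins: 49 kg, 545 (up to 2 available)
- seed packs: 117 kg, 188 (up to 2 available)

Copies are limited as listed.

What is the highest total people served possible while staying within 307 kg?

Filling by ratio: 3×mosquito nets + 2×blanket bundles + rice sacks + 2×tarpaulins for 5434, with 33 kg left unused.
Replace tarpaulins with tool kits: the trade gains 170 net, giving 5604 at 300 kg.
The spare 7 kg is too small for any remaining supply, and no exchange beats 5604.

5604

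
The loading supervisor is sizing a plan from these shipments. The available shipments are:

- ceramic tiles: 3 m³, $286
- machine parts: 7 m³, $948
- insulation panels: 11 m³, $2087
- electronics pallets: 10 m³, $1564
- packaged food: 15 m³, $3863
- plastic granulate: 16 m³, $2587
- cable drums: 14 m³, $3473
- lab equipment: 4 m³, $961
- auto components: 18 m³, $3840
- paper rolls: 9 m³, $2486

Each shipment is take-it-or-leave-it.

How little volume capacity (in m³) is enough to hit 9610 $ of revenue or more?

Look for the lowest-volume combination reaching 9610.
packaged food + cable drums + paper rolls reaches 9822 using 38 m³.
No combination under 38 m³ hits 9610.

38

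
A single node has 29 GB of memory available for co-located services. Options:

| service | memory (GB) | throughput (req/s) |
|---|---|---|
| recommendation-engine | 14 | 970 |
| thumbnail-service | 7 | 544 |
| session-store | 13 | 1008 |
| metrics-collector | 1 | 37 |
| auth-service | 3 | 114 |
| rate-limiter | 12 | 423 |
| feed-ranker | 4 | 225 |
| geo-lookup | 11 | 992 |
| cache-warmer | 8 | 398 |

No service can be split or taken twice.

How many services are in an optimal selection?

4

The maximum throughput within 29 GB is 2262.
One optimal bundle: session-store + metrics-collector + feed-ranker + geo-lookup (29 GB).
Any selection reaching 2262 contains exactly 4 services.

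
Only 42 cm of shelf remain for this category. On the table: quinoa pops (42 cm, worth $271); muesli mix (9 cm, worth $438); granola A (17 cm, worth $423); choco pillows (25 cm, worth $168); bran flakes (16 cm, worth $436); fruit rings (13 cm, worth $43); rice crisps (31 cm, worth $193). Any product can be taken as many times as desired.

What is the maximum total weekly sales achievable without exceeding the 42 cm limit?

By weekly sales per cm: muesli mix 48.67, bran flakes 27.25, granola A 24.88, choco pillows 6.72 lead.
The ratio ordering already packs tightly: 4×muesli mix, 36 cm, 1752.

1752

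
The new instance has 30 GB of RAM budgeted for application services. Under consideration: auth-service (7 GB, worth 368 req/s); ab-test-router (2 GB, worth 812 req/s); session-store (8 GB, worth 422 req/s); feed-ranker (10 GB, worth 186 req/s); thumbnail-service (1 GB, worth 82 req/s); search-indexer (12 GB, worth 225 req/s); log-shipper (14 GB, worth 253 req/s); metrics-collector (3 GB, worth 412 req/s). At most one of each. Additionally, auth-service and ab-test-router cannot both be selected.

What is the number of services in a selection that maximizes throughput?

Best achievable throughput is 1981.
ab-test-router + session-store + thumbnail-service + log-shipper + metrics-collector hits 1981 at 28 GB.
Every optimal selection uses 5 services.

5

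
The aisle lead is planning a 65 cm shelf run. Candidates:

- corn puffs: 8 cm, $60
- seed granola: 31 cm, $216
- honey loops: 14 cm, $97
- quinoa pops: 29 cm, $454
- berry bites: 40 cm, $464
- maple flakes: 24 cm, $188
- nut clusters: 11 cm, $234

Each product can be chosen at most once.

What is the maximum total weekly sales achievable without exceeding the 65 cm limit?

876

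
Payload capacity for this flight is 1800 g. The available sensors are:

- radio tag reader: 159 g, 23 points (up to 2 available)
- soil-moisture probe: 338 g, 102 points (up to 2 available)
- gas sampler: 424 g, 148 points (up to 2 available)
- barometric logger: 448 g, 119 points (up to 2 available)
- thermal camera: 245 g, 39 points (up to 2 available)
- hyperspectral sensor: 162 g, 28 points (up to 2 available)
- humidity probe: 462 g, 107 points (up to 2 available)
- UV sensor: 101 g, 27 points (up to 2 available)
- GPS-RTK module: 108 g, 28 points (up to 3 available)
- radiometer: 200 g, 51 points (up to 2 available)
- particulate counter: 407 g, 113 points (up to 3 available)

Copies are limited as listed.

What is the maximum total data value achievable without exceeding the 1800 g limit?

565

Ranking by ratio (data value/g): gas sampler 0.35, soil-moisture probe 0.30, particulate counter 0.28.
Taking the top-ratio sensors first gives 2×soil-moisture probe + 2×gas sampler + 2×UV sensor for 554 (1726 g).
Replace soil-moisture probe with particulate counter: the trade gains 11 net, giving 565 at 1795 g.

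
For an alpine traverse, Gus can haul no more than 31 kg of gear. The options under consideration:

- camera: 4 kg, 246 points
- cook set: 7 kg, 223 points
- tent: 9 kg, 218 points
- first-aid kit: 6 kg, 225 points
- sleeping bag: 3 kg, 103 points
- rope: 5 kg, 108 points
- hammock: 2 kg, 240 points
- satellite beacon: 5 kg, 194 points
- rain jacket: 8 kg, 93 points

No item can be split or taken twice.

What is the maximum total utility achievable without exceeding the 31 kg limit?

1255

Taking the top-ratio items first gives camera + cook set + first-aid kit + sleeping bag + hammock + satellite beacon for 1231 (27 kg).
Dropping satellite beacon frees 5 kg; slotting in tent (9 kg) lifts the total to 1255 at 31 kg.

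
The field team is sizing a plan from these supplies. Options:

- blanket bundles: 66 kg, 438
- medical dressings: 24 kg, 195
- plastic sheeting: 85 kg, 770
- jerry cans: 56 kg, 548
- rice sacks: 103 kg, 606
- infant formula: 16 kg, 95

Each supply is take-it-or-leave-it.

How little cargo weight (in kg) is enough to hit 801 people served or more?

Look for the lowest-cargo combination reaching 801.
Taking medical dressings + jerry cans + infant formula gives 838 (≥ 801) for 96 kg.
No combination under 96 kg hits 801.

96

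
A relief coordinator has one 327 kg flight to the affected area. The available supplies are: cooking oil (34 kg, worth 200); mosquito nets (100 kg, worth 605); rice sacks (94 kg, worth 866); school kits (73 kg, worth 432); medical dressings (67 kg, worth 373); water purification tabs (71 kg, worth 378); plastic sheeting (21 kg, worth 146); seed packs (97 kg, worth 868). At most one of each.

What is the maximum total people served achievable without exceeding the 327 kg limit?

Filling by ratio: mosquito nets + rice sacks + plastic sheeting + seed packs for 2485, with 15 kg left unused.
Replace plastic sheeting with cooking oil: the trade gains 54 net, giving 2539 at 325 kg.

2539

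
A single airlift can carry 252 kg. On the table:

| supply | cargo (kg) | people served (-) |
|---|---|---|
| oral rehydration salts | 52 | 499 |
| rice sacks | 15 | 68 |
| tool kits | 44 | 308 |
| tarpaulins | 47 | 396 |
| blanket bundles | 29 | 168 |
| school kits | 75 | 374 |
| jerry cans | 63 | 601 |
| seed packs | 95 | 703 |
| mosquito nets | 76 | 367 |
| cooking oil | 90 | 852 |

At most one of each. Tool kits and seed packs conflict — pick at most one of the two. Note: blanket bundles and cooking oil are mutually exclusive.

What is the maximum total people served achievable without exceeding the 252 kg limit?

2348

Best packing: oral rehydration salts + tarpaulins + jerry cans + cooking oil — 252 kg, 2348 total.
The closest alternative, oral rehydration salts + tool kits + jerry cans + cooking oil, reaches only 2260.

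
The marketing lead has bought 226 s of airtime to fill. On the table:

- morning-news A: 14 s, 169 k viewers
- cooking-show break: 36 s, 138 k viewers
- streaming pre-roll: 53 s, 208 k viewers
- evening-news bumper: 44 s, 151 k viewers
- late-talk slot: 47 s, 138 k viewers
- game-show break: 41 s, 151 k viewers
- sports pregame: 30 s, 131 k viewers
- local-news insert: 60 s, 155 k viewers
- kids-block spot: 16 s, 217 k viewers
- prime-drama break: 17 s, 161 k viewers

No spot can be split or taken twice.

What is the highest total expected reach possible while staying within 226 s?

1195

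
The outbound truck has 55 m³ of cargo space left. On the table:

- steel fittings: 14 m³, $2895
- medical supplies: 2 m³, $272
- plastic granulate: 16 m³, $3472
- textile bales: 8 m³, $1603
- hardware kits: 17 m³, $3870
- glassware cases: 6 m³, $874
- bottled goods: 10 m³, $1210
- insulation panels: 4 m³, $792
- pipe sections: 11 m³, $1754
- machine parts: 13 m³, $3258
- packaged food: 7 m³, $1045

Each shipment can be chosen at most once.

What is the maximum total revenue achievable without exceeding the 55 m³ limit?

12203

Best packing: plastic granulate + textile bales + hardware kits + machine parts — 54 m³, 12203 total.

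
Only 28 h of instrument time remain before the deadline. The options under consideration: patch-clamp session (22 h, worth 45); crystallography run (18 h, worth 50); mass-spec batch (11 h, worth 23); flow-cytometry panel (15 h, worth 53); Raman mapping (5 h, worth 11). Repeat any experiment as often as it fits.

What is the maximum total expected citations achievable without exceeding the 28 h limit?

76

Filling by ratio: flow-cytometry panel + 2×Raman mapping for 75, with 3 h left unused.
The 10 h tied up in 2×Raman mapping is better spent on mass-spec batch — total rises to 76 (26 h).
Every other selection either busts 28 h or fails to beat 76.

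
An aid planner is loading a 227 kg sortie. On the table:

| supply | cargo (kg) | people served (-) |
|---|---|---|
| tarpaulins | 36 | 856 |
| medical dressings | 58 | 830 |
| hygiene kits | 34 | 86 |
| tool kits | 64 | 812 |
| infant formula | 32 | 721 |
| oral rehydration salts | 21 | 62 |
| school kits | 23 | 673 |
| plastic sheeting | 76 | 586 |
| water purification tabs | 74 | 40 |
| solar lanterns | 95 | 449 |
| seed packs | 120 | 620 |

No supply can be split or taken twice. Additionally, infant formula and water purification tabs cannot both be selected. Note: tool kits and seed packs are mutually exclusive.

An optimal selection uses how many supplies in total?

Best achievable people served is 3892.
For example tarpaulins + medical dressings + tool kits + infant formula + school kits achieves it, using 213 kg.
All optima have 5 supplies.

5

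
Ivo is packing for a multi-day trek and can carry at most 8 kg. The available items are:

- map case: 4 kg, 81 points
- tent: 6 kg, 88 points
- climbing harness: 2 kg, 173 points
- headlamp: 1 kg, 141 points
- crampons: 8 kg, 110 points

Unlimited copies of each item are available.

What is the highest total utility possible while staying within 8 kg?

1128

8×headlamp uses 8 of the 8 kg and totals 1128.
Nothing else within 8 kg beats 1128.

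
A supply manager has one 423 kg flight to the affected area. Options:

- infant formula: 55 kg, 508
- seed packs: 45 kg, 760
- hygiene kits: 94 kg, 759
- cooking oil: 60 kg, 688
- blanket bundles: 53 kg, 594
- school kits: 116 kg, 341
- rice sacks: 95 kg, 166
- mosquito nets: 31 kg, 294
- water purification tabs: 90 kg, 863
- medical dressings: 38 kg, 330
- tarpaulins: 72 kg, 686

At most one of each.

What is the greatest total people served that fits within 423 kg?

4429

By people served per kg: seed packs 16.89, cooking oil 11.47, blanket bundles 11.21, water purification tabs 9.59 lead.
Greedy by ratio would take infant formula + seed packs + cooking oil + blanket bundles + mosquito nets + water purification tabs + tarpaulins: 406 kg used, total 4393.
Dropping mosquito nets frees 31 kg; slotting in medical dressings (38 kg) lifts the total to 4429 at 413 kg.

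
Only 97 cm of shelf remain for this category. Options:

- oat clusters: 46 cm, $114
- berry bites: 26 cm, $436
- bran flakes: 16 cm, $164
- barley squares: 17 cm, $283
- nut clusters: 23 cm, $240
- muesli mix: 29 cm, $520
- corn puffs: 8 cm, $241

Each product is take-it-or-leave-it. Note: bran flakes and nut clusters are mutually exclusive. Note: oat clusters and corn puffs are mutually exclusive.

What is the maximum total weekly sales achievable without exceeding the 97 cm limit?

Best packing: berry bites + bran flakes + barley squares + muesli mix + corn puffs — 96 cm, 1644 total.
Nothing else feasible within 97 cm beats 1644.

1644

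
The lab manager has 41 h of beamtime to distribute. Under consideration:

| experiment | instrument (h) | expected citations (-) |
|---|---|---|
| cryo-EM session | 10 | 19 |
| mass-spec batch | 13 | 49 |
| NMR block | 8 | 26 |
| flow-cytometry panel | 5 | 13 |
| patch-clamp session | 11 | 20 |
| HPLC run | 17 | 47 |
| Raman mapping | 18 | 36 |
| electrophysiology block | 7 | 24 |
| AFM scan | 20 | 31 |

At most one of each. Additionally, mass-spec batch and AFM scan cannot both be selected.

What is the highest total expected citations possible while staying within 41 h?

122

A density-first pass picks mass-spec batch + NMR block + flow-cytometry panel + electrophysiology block — 112 at 33 h.
The 12 h tied up in flow-cytometry panel and electrophysiology block is better spent on HPLC run — total rises to 122 (38 h).
The closest alternative, mass-spec batch + HPLC run + electrophysiology block, reaches only 120.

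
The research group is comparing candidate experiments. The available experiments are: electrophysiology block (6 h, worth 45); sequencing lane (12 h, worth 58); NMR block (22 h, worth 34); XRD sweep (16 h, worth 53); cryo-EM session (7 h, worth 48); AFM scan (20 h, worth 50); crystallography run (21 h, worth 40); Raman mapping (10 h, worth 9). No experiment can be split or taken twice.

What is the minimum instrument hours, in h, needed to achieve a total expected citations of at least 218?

61

Look for the lowest-instrument combination reaching 218.
electrophysiology block + sequencing lane + XRD sweep + cryo-EM session + AFM scan reaches 254 using 61 h.
No combination under 61 h hits 218.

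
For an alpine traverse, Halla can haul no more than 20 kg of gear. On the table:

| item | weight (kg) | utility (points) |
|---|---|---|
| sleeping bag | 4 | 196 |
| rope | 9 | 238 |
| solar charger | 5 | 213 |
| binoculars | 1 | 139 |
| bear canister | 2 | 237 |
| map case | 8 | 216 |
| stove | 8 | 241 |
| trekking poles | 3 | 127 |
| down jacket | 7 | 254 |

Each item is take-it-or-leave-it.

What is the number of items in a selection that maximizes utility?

5

The maximum utility within 20 kg is 1039.
sleeping bag + solar charger + binoculars + bear canister + down jacket hits 1039 at 19 kg.
All optima have 5 items.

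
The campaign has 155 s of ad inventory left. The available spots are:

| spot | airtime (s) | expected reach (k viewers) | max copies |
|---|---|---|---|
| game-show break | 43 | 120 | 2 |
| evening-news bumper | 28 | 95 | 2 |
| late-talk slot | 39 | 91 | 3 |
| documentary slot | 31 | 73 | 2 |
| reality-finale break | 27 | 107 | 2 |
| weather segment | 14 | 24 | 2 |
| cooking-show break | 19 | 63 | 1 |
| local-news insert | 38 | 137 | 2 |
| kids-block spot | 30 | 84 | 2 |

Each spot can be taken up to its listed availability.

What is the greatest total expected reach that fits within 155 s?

551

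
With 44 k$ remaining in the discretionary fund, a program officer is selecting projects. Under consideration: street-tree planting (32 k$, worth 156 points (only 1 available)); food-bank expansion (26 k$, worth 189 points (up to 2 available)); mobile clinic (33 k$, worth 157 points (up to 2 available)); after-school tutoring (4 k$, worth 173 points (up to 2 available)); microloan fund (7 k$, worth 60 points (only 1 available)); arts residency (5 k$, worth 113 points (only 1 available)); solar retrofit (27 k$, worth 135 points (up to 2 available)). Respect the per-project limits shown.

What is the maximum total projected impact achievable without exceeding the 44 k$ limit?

648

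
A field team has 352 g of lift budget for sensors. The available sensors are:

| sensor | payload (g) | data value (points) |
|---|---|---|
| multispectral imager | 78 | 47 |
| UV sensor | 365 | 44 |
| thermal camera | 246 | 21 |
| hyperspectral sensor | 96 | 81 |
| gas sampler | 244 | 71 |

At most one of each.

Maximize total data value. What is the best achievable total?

152

By data value per g: hyperspectral sensor 0.84, multispectral imager 0.60, gas sampler 0.29 lead.
Filling by ratio: multispectral imager + hyperspectral sensor for 128, with 178 g left unused.
Replace multispectral imager with gas sampler: the trade gains 24 net, giving 152 at 340 g.
Runner-up multispectral imager + hyperspectral sensor tops out at 128.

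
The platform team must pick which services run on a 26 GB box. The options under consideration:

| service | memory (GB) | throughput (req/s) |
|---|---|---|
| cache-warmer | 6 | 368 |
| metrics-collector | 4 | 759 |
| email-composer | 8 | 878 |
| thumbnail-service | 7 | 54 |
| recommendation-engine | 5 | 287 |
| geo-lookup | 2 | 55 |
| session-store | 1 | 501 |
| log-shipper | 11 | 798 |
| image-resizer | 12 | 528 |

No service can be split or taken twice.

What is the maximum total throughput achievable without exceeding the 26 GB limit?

Taking metrics-collector + email-composer + geo-lookup + session-store + log-shipper: 26 GB used, 2991 in throughput.

2991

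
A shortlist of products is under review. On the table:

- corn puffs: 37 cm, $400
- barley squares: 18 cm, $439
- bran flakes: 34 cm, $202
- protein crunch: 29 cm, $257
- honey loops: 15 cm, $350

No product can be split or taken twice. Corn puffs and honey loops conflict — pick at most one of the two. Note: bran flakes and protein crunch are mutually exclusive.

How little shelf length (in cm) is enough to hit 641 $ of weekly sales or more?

33

Look for the lowest-shelf combination reaching 641.
barley squares + honey loops: 789 weekly sales at 33 cm.
No combination under 33 cm hits 641.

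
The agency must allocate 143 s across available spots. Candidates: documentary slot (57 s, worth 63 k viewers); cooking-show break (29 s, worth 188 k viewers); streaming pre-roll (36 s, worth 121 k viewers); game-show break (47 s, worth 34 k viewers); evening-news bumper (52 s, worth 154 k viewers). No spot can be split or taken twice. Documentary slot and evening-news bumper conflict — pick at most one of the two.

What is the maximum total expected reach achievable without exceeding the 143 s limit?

463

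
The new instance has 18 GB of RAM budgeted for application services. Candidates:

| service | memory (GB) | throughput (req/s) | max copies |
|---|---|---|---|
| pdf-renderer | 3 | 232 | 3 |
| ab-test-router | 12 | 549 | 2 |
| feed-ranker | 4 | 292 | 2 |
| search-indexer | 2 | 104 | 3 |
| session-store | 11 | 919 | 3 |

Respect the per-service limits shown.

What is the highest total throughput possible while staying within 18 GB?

Ranking by ratio (throughput/GB): session-store 83.55, pdf-renderer 77.33, feed-ranker 73.00.
Taking the top-ratio services first gives 2×pdf-renderer + session-store for 1383 (17 GB).
Dropping pdf-renderer frees 3 GB; slotting in feed-ranker (4 GB) lifts the total to 1443 at 18 GB.
No other feasible combination exceeds 1443.

1443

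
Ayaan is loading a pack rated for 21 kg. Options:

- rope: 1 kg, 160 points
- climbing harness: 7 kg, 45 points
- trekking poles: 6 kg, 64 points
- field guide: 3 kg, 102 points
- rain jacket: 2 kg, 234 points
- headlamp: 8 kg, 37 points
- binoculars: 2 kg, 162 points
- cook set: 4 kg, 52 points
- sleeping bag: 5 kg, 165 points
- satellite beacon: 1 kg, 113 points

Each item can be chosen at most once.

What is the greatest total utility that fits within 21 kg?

1000

Ranking by ratio (utility/kg): rope 160.00, rain jacket 117.00, satellite beacon 113.00.
The ratio heuristic lands on rope + field guide + rain jacket + binoculars + cook set + sleeping bag + satellite beacon (988) but leaves 3 kg idle.
Replace cook set with trekking poles: the trade gains 12 net, giving 1000 at 20 kg.
Next best is rope + field guide + rain jacket + binoculars + cook set + sleeping bag + satellite beacon at 988 (18 kg) — short by 12.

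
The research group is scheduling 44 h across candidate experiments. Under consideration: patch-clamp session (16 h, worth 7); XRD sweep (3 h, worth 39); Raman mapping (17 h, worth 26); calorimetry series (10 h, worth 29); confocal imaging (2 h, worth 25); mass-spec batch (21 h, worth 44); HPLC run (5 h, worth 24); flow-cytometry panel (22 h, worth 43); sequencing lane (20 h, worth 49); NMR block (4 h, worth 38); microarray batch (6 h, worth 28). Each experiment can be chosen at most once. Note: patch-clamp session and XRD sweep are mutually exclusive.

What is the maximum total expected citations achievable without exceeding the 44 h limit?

204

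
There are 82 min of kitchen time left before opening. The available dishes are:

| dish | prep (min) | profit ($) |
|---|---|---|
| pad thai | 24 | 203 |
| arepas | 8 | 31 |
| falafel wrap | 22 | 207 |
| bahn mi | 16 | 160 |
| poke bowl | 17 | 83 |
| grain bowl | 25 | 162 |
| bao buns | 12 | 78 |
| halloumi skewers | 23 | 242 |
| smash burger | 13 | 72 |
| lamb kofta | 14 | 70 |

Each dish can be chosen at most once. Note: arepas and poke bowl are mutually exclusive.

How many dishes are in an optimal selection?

Best achievable profit is 730.
pad thai + falafel wrap + bao buns + halloumi skewers hits 730 at 81 min.
Any selection reaching 730 contains exactly 4 dishes.

4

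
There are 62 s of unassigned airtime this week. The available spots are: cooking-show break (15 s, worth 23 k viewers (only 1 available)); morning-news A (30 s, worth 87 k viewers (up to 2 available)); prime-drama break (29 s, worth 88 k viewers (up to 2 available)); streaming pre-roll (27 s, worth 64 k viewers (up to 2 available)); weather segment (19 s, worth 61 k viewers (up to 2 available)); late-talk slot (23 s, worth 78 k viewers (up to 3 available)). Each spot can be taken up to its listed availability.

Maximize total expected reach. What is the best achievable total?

200

Filling by ratio: cooking-show break + 2×late-talk slot for 179, with 1 s left unused.
The 38 s tied up in cooking-show break and late-talk slot is better spent on 2×weather segment — total rises to 200 (61 s).
No other feasible combination exceeds 200.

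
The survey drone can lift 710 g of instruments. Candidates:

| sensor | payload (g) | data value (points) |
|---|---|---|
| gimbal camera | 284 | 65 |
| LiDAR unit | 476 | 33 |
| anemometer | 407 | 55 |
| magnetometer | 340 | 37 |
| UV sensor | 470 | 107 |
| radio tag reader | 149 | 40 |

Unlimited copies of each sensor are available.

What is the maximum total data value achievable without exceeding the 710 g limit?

160

The ratio ordering already packs tightly: 4×radio tag reader, 596 g, 160.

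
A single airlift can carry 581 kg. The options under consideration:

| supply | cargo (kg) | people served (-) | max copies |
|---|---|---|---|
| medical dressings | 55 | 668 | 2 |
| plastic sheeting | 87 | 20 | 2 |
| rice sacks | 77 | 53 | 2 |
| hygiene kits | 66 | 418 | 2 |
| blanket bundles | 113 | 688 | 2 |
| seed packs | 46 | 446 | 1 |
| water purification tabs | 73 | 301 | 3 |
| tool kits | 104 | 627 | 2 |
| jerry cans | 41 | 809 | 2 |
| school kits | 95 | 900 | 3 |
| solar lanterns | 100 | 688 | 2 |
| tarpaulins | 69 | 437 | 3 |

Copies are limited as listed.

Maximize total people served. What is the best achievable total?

6342

The ratio heuristic lands on 2×medical dressings + seed packs + 2×jerry cans + 3×school kits (6100) but leaves 58 kg idle.
Dropping seed packs frees 46 kg; slotting in solar lanterns (100 kg) lifts the total to 6342 at 577 kg.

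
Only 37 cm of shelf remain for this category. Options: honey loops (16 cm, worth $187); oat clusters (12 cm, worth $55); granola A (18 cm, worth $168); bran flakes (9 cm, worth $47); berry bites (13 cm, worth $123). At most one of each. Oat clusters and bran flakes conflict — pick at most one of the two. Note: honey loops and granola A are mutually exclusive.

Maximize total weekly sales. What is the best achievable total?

310

Best packing: honey loops + berry bites — 29 cm, 310 total.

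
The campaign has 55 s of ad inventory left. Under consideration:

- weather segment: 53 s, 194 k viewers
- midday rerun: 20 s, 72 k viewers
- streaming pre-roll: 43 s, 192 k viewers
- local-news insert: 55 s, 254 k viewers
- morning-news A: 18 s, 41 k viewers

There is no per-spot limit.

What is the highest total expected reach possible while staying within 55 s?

Taking local-news insert: 55 s used, 254 in expected reach.
No other feasible combination exceeds 254.

254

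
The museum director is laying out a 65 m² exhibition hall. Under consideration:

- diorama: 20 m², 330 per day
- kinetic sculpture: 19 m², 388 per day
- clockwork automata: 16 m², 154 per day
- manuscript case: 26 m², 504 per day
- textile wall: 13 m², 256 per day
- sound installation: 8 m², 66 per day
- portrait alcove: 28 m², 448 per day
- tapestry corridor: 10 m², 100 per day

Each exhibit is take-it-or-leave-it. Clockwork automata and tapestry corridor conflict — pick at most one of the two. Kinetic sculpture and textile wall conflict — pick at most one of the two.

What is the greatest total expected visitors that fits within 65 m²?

1222

By expected visitors per m²: kinetic sculpture 20.42, textile wall 19.69, manuscript case 19.38, diorama 16.50 lead.
Taking diorama + kinetic sculpture + manuscript case: 65 m² used, 1222 in expected visitors.
The closest alternative, diorama + manuscript case + textile wall, reaches only 1090.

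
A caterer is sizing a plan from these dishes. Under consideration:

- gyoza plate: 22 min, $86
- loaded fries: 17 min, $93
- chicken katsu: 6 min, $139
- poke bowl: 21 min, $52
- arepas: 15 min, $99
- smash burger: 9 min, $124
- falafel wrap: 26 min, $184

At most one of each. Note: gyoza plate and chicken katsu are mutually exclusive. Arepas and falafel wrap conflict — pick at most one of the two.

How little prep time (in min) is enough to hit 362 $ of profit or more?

Minimise min subject to total profit ≥ 362.
chicken katsu + arepas + smash burger reaches 362 using 30 min.
Any bundle with less than 30 min falls short of 362.

30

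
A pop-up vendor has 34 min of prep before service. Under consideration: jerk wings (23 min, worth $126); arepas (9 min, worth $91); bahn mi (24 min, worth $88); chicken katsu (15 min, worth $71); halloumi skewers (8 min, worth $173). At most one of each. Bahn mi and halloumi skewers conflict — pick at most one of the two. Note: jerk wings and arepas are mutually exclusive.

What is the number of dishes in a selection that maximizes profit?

The maximum profit within 34 min is 335.
One optimal bundle: arepas + chicken katsu + halloumi skewers (32 min).
Any selection reaching 335 contains exactly 3 dishes.

3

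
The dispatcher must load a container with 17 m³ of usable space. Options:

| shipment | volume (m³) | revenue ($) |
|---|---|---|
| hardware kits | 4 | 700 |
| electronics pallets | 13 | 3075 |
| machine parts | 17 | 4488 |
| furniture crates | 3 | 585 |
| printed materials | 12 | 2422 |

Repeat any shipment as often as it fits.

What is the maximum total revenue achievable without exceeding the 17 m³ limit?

4488

By revenue per m³: machine parts 264.00, electronics pallets 236.54, printed materials 201.83, furniture crates 195.00 lead.
Best packing: machine parts — 17 m³, 4488 total.
That's the maximum — no swap from here does better than 4488.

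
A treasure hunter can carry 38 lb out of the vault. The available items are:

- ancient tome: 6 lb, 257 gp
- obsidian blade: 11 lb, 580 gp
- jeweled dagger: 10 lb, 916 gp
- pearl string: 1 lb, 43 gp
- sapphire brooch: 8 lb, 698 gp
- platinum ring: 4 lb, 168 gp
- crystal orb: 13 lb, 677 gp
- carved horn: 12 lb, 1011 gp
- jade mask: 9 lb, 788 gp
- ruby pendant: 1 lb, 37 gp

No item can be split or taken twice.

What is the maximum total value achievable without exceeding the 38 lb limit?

Taking the top-ratio items first gives obsidian blade + jeweled dagger + sapphire brooch + jade mask for 2982 (38 lb).
But ancient tome + jeweled dagger + pearl string + carved horn + jade mask fits in 38 lb and reaches 3015.
That's the maximum — no swap from here does better than 3015.

3015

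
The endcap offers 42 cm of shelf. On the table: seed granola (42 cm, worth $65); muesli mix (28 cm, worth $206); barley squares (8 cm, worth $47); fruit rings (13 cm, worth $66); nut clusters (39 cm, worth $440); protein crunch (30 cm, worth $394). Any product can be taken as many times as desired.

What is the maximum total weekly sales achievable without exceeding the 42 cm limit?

441

Taking barley squares + protein crunch: 38 cm used, 441 in weekly sales.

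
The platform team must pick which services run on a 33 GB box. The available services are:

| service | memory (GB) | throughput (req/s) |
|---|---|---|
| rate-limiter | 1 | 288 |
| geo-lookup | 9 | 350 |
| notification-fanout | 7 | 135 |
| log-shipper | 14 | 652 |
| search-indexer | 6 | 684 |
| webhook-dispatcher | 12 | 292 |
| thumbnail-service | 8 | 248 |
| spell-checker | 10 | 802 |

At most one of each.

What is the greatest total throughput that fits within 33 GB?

2426

Ranking by ratio (throughput/GB): rate-limiter 288.00, search-indexer 114.00, spell-checker 80.20, log-shipper 46.57.
The ratio ordering already packs tightly: rate-limiter + log-shipper + search-indexer + spell-checker, 31 GB, 2426.
Runner-up rate-limiter + geo-lookup + notification-fanout + search-indexer + spell-checker tops out at 2259.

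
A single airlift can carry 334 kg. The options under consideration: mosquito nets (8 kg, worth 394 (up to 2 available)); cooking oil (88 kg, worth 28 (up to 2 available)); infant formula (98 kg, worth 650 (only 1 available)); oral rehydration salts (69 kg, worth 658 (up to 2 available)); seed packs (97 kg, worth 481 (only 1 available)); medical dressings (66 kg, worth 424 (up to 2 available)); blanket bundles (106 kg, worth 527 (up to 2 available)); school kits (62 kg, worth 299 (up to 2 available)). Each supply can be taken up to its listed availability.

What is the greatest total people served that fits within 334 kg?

Best packing: 2×mosquito nets + infant formula + 2×oral rehydration salts + medical dressings — 318 kg, 3178 total.

3178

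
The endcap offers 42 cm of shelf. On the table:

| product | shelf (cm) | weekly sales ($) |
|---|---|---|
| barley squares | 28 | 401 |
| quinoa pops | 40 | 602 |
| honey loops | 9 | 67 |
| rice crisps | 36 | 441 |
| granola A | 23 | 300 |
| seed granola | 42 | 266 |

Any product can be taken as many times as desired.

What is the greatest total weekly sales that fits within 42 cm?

602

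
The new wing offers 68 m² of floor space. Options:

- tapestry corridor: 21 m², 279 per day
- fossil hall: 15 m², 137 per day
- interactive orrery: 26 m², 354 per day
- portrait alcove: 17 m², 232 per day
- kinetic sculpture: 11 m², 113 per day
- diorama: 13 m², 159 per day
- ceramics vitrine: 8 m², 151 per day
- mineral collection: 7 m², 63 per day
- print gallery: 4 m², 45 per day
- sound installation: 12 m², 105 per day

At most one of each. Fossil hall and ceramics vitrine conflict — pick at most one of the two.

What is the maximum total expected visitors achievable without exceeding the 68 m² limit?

A density-first pass picks interactive orrery + portrait alcove + diorama + ceramics vitrine + print gallery — 941 at 68 m².
Dropping portrait alcove and print gallery frees 21 m²; slotting in tapestry corridor (21 m²) lifts the total to 943 at 68 m².
Next best is interactive orrery + portrait alcove + diorama + ceramics vitrine + print gallery at 941 (68 m²) — short by 2.

943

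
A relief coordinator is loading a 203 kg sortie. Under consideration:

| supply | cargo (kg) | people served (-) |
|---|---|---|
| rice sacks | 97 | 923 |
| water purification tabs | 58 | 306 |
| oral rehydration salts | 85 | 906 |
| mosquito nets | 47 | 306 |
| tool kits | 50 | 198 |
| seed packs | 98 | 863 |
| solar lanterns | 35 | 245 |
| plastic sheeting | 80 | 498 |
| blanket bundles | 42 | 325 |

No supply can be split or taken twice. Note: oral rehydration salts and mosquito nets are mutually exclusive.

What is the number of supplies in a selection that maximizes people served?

2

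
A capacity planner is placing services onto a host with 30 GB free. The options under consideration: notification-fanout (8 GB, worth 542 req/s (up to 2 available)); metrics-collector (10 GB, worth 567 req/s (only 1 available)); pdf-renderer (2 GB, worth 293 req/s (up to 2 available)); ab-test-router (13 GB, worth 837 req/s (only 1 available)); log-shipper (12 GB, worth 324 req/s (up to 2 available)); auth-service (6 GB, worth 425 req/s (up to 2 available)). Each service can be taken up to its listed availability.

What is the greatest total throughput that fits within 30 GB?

2273

A density-first pass picks notification-fanout + 2×pdf-renderer + 2×auth-service — 1978 at 24 GB.
Dropping notification-fanout frees 8 GB; slotting in ab-test-router (13 GB) lifts the total to 2273 at 29 GB.
Every other selection either busts 30 GB or exceeds an availability limit or fails to beat 2273.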